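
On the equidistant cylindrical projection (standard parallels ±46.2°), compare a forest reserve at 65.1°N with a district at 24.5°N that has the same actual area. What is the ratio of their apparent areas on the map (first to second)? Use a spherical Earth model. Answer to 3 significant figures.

2.16

With standard parallel φ₀ = 46.2°, the equirectangular projection gives x = Rλ cos φ₀, y = Rφ, so h = 1 and k = cos 46.2° / cos φ.
Areal scale at 65.1°: h·k = 1.000 × 1.644 = 1.644.
Areal scale at 24.5°: h·k = 1.000 × 0.7606 = 0.7606.
Ratio = 1.644/0.7606 ≈ 2.16.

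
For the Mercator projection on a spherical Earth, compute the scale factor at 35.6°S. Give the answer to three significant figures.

The Mercator projection is conformal; its linear scale factor is the same in every direction and equals sec φ = 1/cos φ.
k = 1/cos 35.6° = 1/0.8131 = 1.230.

1.23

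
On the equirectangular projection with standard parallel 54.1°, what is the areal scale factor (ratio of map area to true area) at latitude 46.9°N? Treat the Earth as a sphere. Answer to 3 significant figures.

The equidistant cylindrical projection with φ₀ = 54.1° has h = 1 (meridians true) and k = cos φ₀ / cos φ along parallels.
Areal scale = h·k = 1 × cos φ₀ / cos φ; at 46.9°, h = 1.000, k = 0.8582, so h·k = 0.8582.

0.858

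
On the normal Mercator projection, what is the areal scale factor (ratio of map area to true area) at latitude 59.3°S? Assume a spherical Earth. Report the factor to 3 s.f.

For Mercator, h = k = sec φ (a conformal cylindrical projection has a single point scale, 1/cos φ).
Areal scale = k² = sec²φ = 1/cos²(59.3°) = 1/0.5105² = 3.837.

3.84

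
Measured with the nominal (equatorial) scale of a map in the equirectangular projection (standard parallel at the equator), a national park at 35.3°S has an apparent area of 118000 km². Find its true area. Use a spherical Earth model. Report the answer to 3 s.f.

In the plate carrée (x = Rλ, y = Rφ), meridians are true-scale (h = 1) and parallels are stretched by k = sec φ.
Areal scale = h·k = 1 × sec φ; at 35.3°, h = 1.000, k = 1.225, so h·k = 1.225.
True area = apparent / (areal scale) = 118000 / 1.225 ≈ 96300 km².

96300 km²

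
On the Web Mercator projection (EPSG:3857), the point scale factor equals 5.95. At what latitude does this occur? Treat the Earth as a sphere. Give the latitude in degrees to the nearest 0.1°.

Mercator scale is k = sec φ = 1/cos φ.
1/cos φ = 5.95  ⇒  cos φ = 0.1681  ⇒  φ = arccos(0.1681) ≈ 80.3°.

80.3°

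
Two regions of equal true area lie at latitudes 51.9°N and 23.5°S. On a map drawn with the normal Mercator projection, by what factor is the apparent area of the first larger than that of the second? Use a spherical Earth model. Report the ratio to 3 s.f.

2.21

Mercator is conformal with k = sec φ, so areal scale = k² = sec²φ.
At 51.9°: sec²(51.9°) = 1/0.6170² = 2.627.
At 23.5°: sec²(23.5°) = 1/0.9171² = 1.189.
Ratio = 2.627/1.189 = cos²(23.5°)/cos²(51.9°) ≈ 2.21.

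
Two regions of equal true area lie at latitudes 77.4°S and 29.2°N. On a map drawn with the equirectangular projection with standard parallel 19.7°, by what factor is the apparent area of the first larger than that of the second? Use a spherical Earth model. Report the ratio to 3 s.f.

The equidistant cylindrical projection with φ₀ = 19.7° has h = 1 (meridians true) and k = cos φ₀ / cos φ along parallels.
Areal scale at 77.4°: h·k = 1.000 × 4.316 = 4.316.
Areal scale at 29.2°: h·k = 1.000 × 1.079 = 1.079.
Ratio = 4.316/1.079 ≈ 4.00.

4.00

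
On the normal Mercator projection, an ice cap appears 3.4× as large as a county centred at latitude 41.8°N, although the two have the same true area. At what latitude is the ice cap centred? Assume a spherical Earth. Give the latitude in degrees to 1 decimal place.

On Mercator, (apparent₁)/(apparent₂) = sec²φ₁ / sec²φ₂ when true areas are equal.
cos²φ₂ / cos²φ₁ = 3.4  ⇒  cos φ₁ = cos 41.8° / √3.4 = 0.7455/1.844 = 0.4043.
φ₁ = arccos(0.4043) ≈ 66.2°.

66.2°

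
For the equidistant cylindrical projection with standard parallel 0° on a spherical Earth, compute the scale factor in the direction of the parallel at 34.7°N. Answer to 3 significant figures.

1.22

Plate carrée maps x = Rλ, y = Rφ. The meridian scale is h = 1 and the parallel scale is k = 1/cos φ = sec φ.
k = 1/cos 34.7° = 1/0.8221 = 1.216.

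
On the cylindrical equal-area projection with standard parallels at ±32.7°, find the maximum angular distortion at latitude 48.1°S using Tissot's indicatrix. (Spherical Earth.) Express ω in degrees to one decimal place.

26.3°

Cylindrical equal-area (φ₀ = 32.7°): h = cos φ / cos 32.7° along meridians, k = cos 32.7° / cos φ along parallels; h·k = 1.
At 48.1°: h = 0.7936, k = 1.260; principal scales a = 1.260, b = 0.7936.
sin(ω/2) = (a − b)/(a + b) = 0.4665/2.054 = 0.2271, so ω = 2 arcsin(0.2271) ≈ 26.3°.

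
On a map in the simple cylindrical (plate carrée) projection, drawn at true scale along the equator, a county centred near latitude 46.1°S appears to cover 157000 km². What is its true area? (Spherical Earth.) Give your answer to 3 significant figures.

In the plate carrée (x = Rλ, y = Rφ), meridians are true-scale (h = 1) and parallels are stretched by k = sec φ.
Areal scale = h·k = 1 × sec φ; at 46.1°, h = 1.000, k = 1.442, so h·k = 1.442.
True area = apparent / (areal scale) = 157000 / 1.442 ≈ 109000 km².

109000 km²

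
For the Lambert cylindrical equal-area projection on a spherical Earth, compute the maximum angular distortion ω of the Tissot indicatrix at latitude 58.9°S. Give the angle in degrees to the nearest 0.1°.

The Lambert cylindrical equal-area projection is the cylindrical equal-area projection with its standard parallel at the equator (φ₀ = 0). Cylindrical equal-area (φ₀ = 0°): h = cos φ / cos 0° along meridians, k = cos 0° / cos φ along parallels; h·k = 1.
At 58.9°: h = 0.5165, k = 1.936; principal scales a = 1.936, b = 0.5165.
sin(ω/2) = (a − b)/(a + b) = 1.419/2.453 = 0.5788, so ω = 2 arcsin(0.5788) ≈ 70.7°.

70.7°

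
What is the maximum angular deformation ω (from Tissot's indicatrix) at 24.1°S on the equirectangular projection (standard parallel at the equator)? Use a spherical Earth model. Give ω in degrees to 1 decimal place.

5.2°

Plate carrée maps x = Rλ, y = Rφ. The meridian scale is h = 1 and the parallel scale is k = 1/cos φ = sec φ.
At 24.1°: h = 1.000, k = 1.095; principal scales a = 1.095, b = 1.000.
sin(ω/2) = (a − b)/(a + b) = 0.09549/2.095 = 0.04557, so ω = 2 arcsin(0.04557) ≈ 5.2°.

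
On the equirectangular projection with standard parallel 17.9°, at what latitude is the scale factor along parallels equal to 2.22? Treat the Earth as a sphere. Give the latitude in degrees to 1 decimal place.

The equidistant cylindrical projection with φ₀ = 17.9° has h = 1 (meridians true) and k = cos φ₀ / cos φ along parallels.
k = cos φ₀ / cos φ = 2.22  ⇒  cos φ = cos 17.9° / 2.22 = 0.4286.
φ = arccos(0.4286) ≈ 64.6°.

64.6°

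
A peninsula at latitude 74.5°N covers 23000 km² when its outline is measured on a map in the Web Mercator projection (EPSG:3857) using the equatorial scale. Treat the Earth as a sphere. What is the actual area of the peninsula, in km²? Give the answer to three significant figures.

1640 km²

The Mercator projection is conformal; its linear scale factor is the same in every direction and equals sec φ = 1/cos φ.
Areal scale = k² = sec²φ = 1/cos²(74.5°) = 1/0.2672² = 14.00.
True area = apparent / (areal scale) = 23000 / 14.00 ≈ 1640 km².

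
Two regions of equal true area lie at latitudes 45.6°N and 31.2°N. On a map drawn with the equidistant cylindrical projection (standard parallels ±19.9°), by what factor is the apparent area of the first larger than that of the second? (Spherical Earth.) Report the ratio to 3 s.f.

In the equirectangular projection with standard parallel φ₀ = 19.9° (x = Rλ cos φ₀, y = Rφ), meridians are true-scale (h = 1) and the parallel scale is k = cos φ₀ / cos φ.
Areal scale at 45.6°: h·k = 1.000 × 1.344 = 1.344.
Areal scale at 31.2°: h·k = 1.000 × 1.099 = 1.099.
Ratio = 1.344/1.099 ≈ 1.22.

1.22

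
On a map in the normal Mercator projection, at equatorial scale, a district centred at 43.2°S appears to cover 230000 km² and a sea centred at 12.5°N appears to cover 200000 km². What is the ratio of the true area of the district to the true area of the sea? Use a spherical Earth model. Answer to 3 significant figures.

0.641

Mercator's areal exaggeration is sec²φ; hence true area = (apparent area) · cos²φ.
True area of district: 230000 × cos²(43.2°) = 230000 × 0.5314 = 122200 km².
True area of sea: 200000 × cos²(12.5°) = 200000 × 0.9532 = 190600 km².
Ratio = 122200 / 190600 ≈ 0.641.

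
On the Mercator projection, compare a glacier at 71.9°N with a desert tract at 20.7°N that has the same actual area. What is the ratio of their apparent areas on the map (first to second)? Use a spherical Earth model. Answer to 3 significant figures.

Mercator is conformal with k = sec φ, so areal scale = k² = sec²φ.
At 71.9°: sec²(71.9°) = 1/0.3107² = 10.36.
At 20.7°: sec²(20.7°) = 1/0.9354² = 1.143.
Ratio = 10.36/1.143 = cos²(20.7°)/cos²(71.9°) ≈ 9.07.

9.07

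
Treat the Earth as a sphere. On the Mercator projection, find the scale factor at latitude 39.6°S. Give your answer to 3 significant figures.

For Mercator, h = k = sec φ (a conformal cylindrical projection has a single point scale, 1/cos φ).
k = 1/cos 39.6° = 1/0.7705 = 1.298.

1.30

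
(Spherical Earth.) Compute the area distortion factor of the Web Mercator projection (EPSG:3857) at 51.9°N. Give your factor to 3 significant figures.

Mercator is conformal, so the point scale is isotropic: h = k = sec φ = 1/cos φ.
Areal scale = k² = sec²φ = 1/cos²(51.9°) = 1/0.6170² = 2.627.

2.63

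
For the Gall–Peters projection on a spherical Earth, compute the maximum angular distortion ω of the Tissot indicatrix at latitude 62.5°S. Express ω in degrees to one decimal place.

Gall–Peters is a cylindrical equal-area projection with standard parallels at ±45°. For cylindrical equal-area with standard parallel φ₀, h = cos φ / cos φ₀ and k = cos φ₀ / cos φ, so h·k = 1.
At 62.5°: h = 0.6530, k = 1.531; principal scales a = 1.531, b = 0.6530.
sin(ω/2) = (a − b)/(a + b) = 0.8784/2.184 = 0.4021, so ω = 2 arcsin(0.4021) ≈ 47.4°.

47.4°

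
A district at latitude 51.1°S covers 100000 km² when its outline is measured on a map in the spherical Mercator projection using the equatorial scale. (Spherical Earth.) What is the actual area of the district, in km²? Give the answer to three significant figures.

For Mercator, h = k = sec φ (a conformal cylindrical projection has a single point scale, 1/cos φ).
Areal scale = k² = sec²φ = 1/cos²(51.1°) = 1/0.6280² = 2.536.
True area = apparent / (areal scale) = 100000 / 2.536 ≈ 39400 km².

39400 km²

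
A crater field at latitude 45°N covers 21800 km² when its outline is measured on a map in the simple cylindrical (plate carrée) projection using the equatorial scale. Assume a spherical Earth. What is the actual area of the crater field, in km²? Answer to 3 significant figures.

Plate carrée maps x = Rλ, y = Rφ. The meridian scale is h = 1 and the parallel scale is k = 1/cos φ = sec φ.
Areal scale = h·k = 1 × sec φ; at 45°, h = 1.000, k = 1.414, so h·k = 1.414.
True area = apparent / (areal scale) = 21800 / 1.414 ≈ 15400 km².

15400 km²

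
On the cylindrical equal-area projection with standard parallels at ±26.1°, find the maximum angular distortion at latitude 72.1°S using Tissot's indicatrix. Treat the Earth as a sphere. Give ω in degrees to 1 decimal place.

104.4°

For cylindrical equal-area with standard parallel φ₀, h = cos φ / cos φ₀ and k = cos φ₀ / cos φ, so h·k = 1.
At 72.1°: h = 0.3423, k = 2.922; principal scales a = 2.922, b = 0.3423.
sin(ω/2) = (a − b)/(a + b) = 2.580/3.264 = 0.7903, so ω = 2 arcsin(0.7903) ≈ 104.4°.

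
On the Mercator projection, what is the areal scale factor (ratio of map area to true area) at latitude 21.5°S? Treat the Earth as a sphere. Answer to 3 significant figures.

1.16

For Mercator, h = k = sec φ (a conformal cylindrical projection has a single point scale, 1/cos φ).
Areal scale = k² = sec²φ = 1/cos²(21.5°) = 1/0.9304² = 1.155.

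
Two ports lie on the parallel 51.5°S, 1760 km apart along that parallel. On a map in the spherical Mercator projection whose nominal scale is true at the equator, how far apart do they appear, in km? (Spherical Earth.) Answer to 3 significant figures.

2830 km

The Mercator projection is conformal; its linear scale factor is the same in every direction and equals sec φ = 1/cos φ.
Along the parallel, k = sec 51.5° = 1/0.6225 = 1.606.
Map distance = 1760 × 1.606 ≈ 2830 km.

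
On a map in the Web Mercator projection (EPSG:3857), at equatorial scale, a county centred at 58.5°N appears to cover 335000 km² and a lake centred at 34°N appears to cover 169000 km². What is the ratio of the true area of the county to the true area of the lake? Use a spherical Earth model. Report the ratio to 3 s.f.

Mercator's areal exaggeration is sec²φ; hence true area = (apparent area) · cos²φ.
True area of county: 335000 × cos²(58.5°) = 335000 × 0.2730 = 91460 km².
True area of lake: 169000 × cos²(34°) = 169000 × 0.6873 = 116200 km².
Ratio = 91460 / 116200 ≈ 0.787.

0.787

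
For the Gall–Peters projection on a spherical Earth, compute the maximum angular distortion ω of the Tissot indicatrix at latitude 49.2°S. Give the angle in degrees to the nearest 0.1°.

9.0°

The Gall–Peters projection is cylindrical equal-area with φ₀ = 45°. Cylindrical equal-area (φ₀ = 45°): h = cos φ / cos 45° along meridians, k = cos 45° / cos φ along parallels; h·k = 1.
At 49.2°: h = 0.9241, k = 1.082; principal scales a = 1.082, b = 0.9241.
sin(ω/2) = (a − b)/(a + b) = 0.1581/2.006 = 0.07880, so ω = 2 arcsin(0.07880) ≈ 9.0°.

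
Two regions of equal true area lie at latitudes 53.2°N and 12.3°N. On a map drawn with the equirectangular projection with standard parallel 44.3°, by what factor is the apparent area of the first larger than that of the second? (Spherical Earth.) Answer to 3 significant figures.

In the equirectangular projection with standard parallel φ₀ = 44.3° (x = Rλ cos φ₀, y = Rφ), meridians are true-scale (h = 1) and the parallel scale is k = cos φ₀ / cos φ.
Areal scale at 53.2°: h·k = 1.000 × 1.195 = 1.195.
Areal scale at 12.3°: h·k = 1.000 × 0.7325 = 0.7325.
Ratio = 1.195/0.7325 ≈ 1.63.

1.63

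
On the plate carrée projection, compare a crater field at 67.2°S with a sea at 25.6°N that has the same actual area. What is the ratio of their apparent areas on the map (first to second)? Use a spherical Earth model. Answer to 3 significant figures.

2.33

In the plate carrée (x = Rλ, y = Rφ), meridians are true-scale (h = 1) and parallels are stretched by k = sec φ.
Areal scale at 67.2°: h·k = 1.000 × 2.581 = 2.581.
Areal scale at 25.6°: h·k = 1.000 × 1.109 = 1.109.
Ratio = 2.581/1.109 ≈ 2.33.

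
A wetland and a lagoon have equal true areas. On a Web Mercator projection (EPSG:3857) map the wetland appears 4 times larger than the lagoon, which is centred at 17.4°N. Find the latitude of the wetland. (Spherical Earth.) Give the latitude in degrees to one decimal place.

61.5°

Mercator areal scale is sec²φ, so apparent-area ratio = sec²φ₁ / sec²φ₂ = cos²φ₂ / cos²φ₁.
cos²φ₂ / cos²φ₁ = 4  ⇒  cos φ₁ = cos 17.4° / √4 = 0.9542/2.000 = 0.4771.
φ₁ = arccos(0.4771) ≈ 61.5°.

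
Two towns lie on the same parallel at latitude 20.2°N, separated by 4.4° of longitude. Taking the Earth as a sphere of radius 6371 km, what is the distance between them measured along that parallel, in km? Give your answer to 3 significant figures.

459 km

Arc length along a parallel = R cos φ · Δλ (with Δλ in radians).
= 6371 × cos 20.2° × (4.4° × π/180) = 6371 × 0.9385 × 0.07679 ≈ 459 km.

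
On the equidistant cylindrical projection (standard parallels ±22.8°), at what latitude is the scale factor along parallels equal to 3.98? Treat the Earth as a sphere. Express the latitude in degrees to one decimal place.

The equidistant cylindrical projection with φ₀ = 22.8° has h = 1 (meridians true) and k = cos φ₀ / cos φ along parallels.
k = cos φ₀ / cos φ = 3.98  ⇒  cos φ = cos 22.8° / 3.98 = 0.2316.
φ = arccos(0.2316) ≈ 76.6°.

76.6°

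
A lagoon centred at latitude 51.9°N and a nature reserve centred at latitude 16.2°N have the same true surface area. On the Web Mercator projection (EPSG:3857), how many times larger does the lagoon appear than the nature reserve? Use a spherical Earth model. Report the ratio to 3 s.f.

2.42

Mercator is conformal with k = sec φ, so areal scale = k² = sec²φ.
At 51.9°: sec²(51.9°) = 1/0.6170² = 2.627.
At 16.2°: sec²(16.2°) = 1/0.9603² = 1.084.
Ratio = 2.627/1.084 = cos²(16.2°)/cos²(51.9°) ≈ 2.42.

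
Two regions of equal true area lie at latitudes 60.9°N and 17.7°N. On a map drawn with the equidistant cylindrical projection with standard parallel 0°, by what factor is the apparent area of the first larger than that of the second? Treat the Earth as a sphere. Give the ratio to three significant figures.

For the equirectangular projection with φ₀ = 0 (plate carrée), h = 1 along meridians and k = sec φ along parallels.
Areal scale at 60.9°: h·k = 1.000 × 2.056 = 2.056.
Areal scale at 17.7°: h·k = 1.000 × 1.050 = 1.050.
Ratio = 2.056/1.050 ≈ 1.96.

1.96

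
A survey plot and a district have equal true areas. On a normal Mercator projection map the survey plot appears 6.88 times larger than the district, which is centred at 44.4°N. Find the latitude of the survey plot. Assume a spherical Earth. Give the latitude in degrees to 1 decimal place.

On Mercator, (apparent₁)/(apparent₂) = sec²φ₁ / sec²φ₂ when true areas are equal.
cos²φ₂ / cos²φ₁ = 6.88  ⇒  cos φ₁ = cos 44.4° / √6.88 = 0.7145/2.623 = 0.2724.
φ₁ = arccos(0.2724) ≈ 74.2°.

74.2°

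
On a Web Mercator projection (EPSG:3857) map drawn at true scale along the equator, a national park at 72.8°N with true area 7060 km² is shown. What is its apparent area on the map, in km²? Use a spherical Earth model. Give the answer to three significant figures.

The Mercator projection is conformal; its linear scale factor is the same in every direction and equals sec φ = 1/cos φ.
Areal scale = k² = sec²φ = 1/cos²(72.8°) = 1/0.2957² = 11.44.
Apparent area = 7060 × 11.44 ≈ 80700 km².

80700 km²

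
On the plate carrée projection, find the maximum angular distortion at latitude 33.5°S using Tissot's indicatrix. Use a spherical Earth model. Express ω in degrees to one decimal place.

For the equirectangular projection with φ₀ = 0 (plate carrée), h = 1 along meridians and k = sec φ along parallels.
At 33.5°: h = 1.000, k = 1.199; principal scales a = 1.199, b = 1.000.
sin(ω/2) = (a − b)/(a + b) = 0.1992/2.199 = 0.09058, so ω = 2 arcsin(0.09058) ≈ 10.4°.

10.4°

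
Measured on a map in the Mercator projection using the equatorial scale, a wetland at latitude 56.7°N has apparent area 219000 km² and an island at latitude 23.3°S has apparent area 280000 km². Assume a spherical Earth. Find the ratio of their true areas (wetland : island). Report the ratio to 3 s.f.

0.279

Since Mercator area scale is 1/cos²φ, the true area equals the apparent area multiplied by cos²φ.
True area of wetland: 219000 × cos²(56.7°) = 219000 × 0.3014 = 66010 km².
True area of island: 280000 × cos²(23.3°) = 280000 × 0.8435 = 236200 km².
Ratio = 66010 / 236200 ≈ 0.279.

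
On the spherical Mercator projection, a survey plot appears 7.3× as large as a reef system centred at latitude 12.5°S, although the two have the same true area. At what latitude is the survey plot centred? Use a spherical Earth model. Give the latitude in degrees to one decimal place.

For equal true areas on Mercator, apparent areas scale as sec²φ, so the ratio is cos²φ₂ / cos²φ₁.
cos²φ₂ / cos²φ₁ = 7.3  ⇒  cos φ₁ = cos 12.5° / √7.3 = 0.9763/2.702 = 0.3613.
φ₁ = arccos(0.3613) ≈ 68.8°.

68.8°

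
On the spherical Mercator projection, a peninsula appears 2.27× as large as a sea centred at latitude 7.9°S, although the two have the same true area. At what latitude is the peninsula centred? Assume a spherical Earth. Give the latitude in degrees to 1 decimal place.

For equal true areas on Mercator, apparent areas scale as sec²φ, so the ratio is cos²φ₂ / cos²φ₁.
cos²φ₂ / cos²φ₁ = 2.27  ⇒  cos φ₁ = cos 7.9° / √2.27 = 0.9905/1.507 = 0.6574.
φ₁ = arccos(0.6574) ≈ 48.9°.

48.9°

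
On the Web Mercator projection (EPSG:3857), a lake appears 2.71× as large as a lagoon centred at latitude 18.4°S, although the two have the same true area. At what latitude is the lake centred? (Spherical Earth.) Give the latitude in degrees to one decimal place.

For equal true areas on Mercator, apparent areas scale as sec²φ, so the ratio is cos²φ₂ / cos²φ₁.
cos²φ₂ / cos²φ₁ = 2.71  ⇒  cos φ₁ = cos 18.4° / √2.71 = 0.9489/1.646 = 0.5764.
φ₁ = arccos(0.5764) ≈ 54.8°.

54.8°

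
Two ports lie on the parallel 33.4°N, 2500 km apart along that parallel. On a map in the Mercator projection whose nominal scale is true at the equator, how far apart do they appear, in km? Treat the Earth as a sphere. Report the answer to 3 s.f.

2990 km

For Mercator, h = k = sec φ (a conformal cylindrical projection has a single point scale, 1/cos φ).
Along the parallel, k = sec 33.4° = 1/0.8348 = 1.198.
Map distance = 2500 × 1.198 ≈ 2990 km.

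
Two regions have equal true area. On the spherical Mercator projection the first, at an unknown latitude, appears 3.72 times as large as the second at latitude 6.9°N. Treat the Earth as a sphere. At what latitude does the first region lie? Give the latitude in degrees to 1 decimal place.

On Mercator, (apparent₁)/(apparent₂) = sec²φ₁ / sec²φ₂ when true areas are equal.
cos²φ₂ / cos²φ₁ = 3.72  ⇒  cos φ₁ = cos 6.9° / √3.72 = 0.9928/1.929 = 0.5147.
φ₁ = arccos(0.5147) ≈ 59.0°.

59.0°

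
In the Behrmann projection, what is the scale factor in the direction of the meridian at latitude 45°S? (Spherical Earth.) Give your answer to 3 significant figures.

0.816

Behrmann is a cylindrical equal-area projection with standard parallels at ±30°. For cylindrical equal-area with standard parallel φ₀, h = cos φ / cos φ₀ and k = cos φ₀ / cos φ, so h·k = 1.
h = cos 45° / cos 30° = 0.7071/0.8660 = 0.8165.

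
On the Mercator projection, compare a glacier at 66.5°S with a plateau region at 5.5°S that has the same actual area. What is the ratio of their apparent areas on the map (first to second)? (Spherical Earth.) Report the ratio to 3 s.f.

On Mercator, area is exaggerated by sec²φ = 1/cos²φ.
At 66.5°: sec²(66.5°) = 1/0.3987² = 6.289.
At 5.5°: sec²(5.5°) = 1/0.9954² = 1.009.
Ratio = 6.289/1.009 = cos²(5.5°)/cos²(66.5°) ≈ 6.23.

6.23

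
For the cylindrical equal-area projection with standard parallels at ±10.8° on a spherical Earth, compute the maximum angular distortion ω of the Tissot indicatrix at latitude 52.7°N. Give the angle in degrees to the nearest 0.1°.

53.3°

For cylindrical equal-area with standard parallel φ₀, h = cos φ / cos φ₀ and k = cos φ₀ / cos φ, so h·k = 1.
At 52.7°: h = 0.6169, k = 1.621; principal scales a = 1.621, b = 0.6169.
sin(ω/2) = (a − b)/(a + b) = 1.004/2.238 = 0.4487, so ω = 2 arcsin(0.4487) ≈ 53.3°.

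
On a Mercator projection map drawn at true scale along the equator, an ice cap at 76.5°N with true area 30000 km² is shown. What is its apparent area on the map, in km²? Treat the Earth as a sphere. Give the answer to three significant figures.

550000 km²

For Mercator, h = k = sec φ (a conformal cylindrical projection has a single point scale, 1/cos φ).
Areal scale = k² = sec²φ = 1/cos²(76.5°) = 1/0.2334² = 18.35.
Apparent area = 30000 × 18.35 ≈ 550000 km².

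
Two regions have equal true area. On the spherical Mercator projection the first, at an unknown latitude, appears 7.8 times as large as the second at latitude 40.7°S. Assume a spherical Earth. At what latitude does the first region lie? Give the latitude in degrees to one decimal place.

For equal true areas on Mercator, apparent areas scale as sec²φ, so the ratio is cos²φ₂ / cos²φ₁.
cos²φ₂ / cos²φ₁ = 7.8  ⇒  cos φ₁ = cos 40.7° / √7.8 = 0.7581/2.793 = 0.2715.
φ₁ = arccos(0.2715) ≈ 74.2°.

74.2°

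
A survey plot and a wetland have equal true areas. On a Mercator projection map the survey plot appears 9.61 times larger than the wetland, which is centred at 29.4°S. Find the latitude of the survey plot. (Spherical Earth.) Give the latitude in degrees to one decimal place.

73.7°

On Mercator, (apparent₁)/(apparent₂) = sec²φ₁ / sec²φ₂ when true areas are equal.
cos²φ₂ / cos²φ₁ = 9.61  ⇒  cos φ₁ = cos 29.4° / √9.61 = 0.8712/3.100 = 0.2810.
φ₁ = arccos(0.2810) ≈ 73.7°.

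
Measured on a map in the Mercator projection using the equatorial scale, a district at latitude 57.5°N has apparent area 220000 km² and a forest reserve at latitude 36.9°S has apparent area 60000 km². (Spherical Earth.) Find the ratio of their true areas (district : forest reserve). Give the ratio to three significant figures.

1.66

Mercator's areal exaggeration is sec²φ; hence true area = (apparent area) · cos²φ.
True area of district: 220000 × cos²(57.5°) = 220000 × 0.2887 = 63510 km².
True area of forest reserve: 60000 × cos²(36.9°) = 60000 × 0.6395 = 38370 km².
Ratio = 63510 / 38370 ≈ 1.66.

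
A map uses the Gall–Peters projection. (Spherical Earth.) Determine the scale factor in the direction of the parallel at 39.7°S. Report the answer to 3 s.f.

0.919

Gall–Peters is a cylindrical equal-area projection with standard parallels at ±45°. For cylindrical equal-area with standard parallel φ₀, h = cos φ / cos φ₀ and k = cos φ₀ / cos φ, so h·k = 1.
k = cos 45° / cos 39.7° = 0.7071/0.7694 = 0.9190.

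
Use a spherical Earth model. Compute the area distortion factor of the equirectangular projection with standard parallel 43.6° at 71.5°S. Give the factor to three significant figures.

In the equirectangular projection with standard parallel φ₀ = 43.6° (x = Rλ cos φ₀, y = Rφ), meridians are true-scale (h = 1) and the parallel scale is k = cos φ₀ / cos φ.
Areal scale = h·k = 1 × cos φ₀ / cos φ; at 71.5°, h = 1.000, k = 2.282, so h·k = 2.282.

2.28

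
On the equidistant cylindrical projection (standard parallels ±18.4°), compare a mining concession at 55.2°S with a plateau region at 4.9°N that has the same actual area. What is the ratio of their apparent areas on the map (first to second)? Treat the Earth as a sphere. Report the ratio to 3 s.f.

The equidistant cylindrical projection with φ₀ = 18.4° has h = 1 (meridians true) and k = cos φ₀ / cos φ along parallels.
Areal scale at 55.2°: h·k = 1.000 × 1.663 = 1.663.
Areal scale at 4.9°: h·k = 1.000 × 0.9524 = 0.9524.
Ratio = 1.663/0.9524 ≈ 1.75.

1.75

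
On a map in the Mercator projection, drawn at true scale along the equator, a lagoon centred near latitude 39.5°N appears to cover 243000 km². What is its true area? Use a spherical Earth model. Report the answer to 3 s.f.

145000 km²

For Mercator, h = k = sec φ (a conformal cylindrical projection has a single point scale, 1/cos φ).
Areal scale = k² = sec²φ = 1/cos²(39.5°) = 1/0.7716² = 1.680.
True area = apparent / (areal scale) = 243000 / 1.680 ≈ 145000 km².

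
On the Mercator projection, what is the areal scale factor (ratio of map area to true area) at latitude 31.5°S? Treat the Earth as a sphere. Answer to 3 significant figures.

The Mercator projection is conformal; its linear scale factor is the same in every direction and equals sec φ = 1/cos φ.
Areal scale = k² = sec²φ = 1/cos²(31.5°) = 1/0.8526² = 1.376.

1.38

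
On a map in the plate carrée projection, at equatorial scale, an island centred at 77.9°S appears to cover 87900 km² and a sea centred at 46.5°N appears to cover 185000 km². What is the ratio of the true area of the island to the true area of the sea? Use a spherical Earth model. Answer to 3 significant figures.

0.145

On the plate carrée, areal scale = h·k = 1 × sec φ, so true area = apparent × cos φ.
True area of island: 87900 × cos(77.9°) = 87900 × 0.2096 = 18430 km².
True area of sea: 185000 × cos(46.5°) = 185000 × 0.6884 = 127300 km².
Ratio = 18430 / 127300 ≈ 0.145.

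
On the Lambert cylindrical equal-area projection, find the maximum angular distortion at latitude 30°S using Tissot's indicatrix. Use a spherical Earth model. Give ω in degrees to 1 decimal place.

16.4°

The Lambert cylindrical equal-area projection is the cylindrical equal-area projection with its standard parallel at the equator (φ₀ = 0). For cylindrical equal-area with standard parallel φ₀, h = cos φ / cos φ₀ and k = cos φ₀ / cos φ, so h·k = 1.
At 30°: h = 0.8660, k = 1.155; principal scales a = 1.155, b = 0.8660.
sin(ω/2) = (a − b)/(a + b) = 0.2887/2.021 = 0.1429, so ω = 2 arcsin(0.1429) ≈ 16.4°.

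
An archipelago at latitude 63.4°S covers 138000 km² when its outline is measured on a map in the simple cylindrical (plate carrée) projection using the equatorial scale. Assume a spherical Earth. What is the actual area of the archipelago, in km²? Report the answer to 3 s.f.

61800 km²

For the equirectangular projection with φ₀ = 0 (plate carrée), h = 1 along meridians and k = sec φ along parallels.
Areal scale = h·k = 1 × sec φ; at 63.4°, h = 1.000, k = 2.233, so h·k = 2.233.
True area = apparent / (areal scale) = 138000 / 2.233 ≈ 61800 km².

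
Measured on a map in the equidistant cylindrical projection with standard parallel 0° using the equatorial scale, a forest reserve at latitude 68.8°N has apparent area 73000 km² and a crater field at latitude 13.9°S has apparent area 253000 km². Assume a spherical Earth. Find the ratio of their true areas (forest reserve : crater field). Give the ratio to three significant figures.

Plate carrée has h = 1 and k = sec φ, giving areal scale sec φ; true area = (apparent area) · cos φ.
True area of forest reserve: 73000 × cos(68.8°) = 73000 × 0.3616 = 26400 km².
True area of crater field: 253000 × cos(13.9°) = 253000 × 0.9707 = 245600 km².
Ratio = 26400 / 245600 ≈ 0.107.

0.107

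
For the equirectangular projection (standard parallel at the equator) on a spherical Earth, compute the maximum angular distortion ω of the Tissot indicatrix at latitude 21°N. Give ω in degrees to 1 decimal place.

Plate carrée maps x = Rλ, y = Rφ. The meridian scale is h = 1 and the parallel scale is k = 1/cos φ = sec φ.
At 21°: h = 1.000, k = 1.071; principal scales a = 1.071, b = 1.000.
sin(ω/2) = (a − b)/(a + b) = 0.07114/2.071 = 0.03435, so ω = 2 arcsin(0.03435) ≈ 3.9°.

3.9°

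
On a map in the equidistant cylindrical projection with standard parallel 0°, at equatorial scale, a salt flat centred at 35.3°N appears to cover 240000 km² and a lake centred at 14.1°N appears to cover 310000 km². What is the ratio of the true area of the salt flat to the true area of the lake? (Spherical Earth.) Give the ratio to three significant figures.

Plate carrée has h = 1 and k = sec φ, giving areal scale sec φ; true area = (apparent area) · cos φ.
True area of salt flat: 240000 × cos(35.3°) = 240000 × 0.8161 = 195900 km².
True area of lake: 310000 × cos(14.1°) = 310000 × 0.9699 = 300700 km².
Ratio = 195900 / 300700 ≈ 0.651.

0.651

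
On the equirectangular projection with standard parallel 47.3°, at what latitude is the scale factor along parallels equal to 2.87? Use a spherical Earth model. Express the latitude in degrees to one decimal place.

The equidistant cylindrical projection with φ₀ = 47.3° has h = 1 (meridians true) and k = cos φ₀ / cos φ along parallels.
k = cos φ₀ / cos φ = 2.87  ⇒  cos φ = cos 47.3° / 2.87 = 0.2363.
φ = arccos(0.2363) ≈ 76.3°.

76.3°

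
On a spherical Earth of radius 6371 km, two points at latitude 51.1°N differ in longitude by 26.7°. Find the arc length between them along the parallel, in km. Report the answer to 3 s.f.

1860 km

Arc length along a parallel = R cos φ · Δλ (with Δλ in radians).
= 6371 × cos 51.1° × (26.7° × π/180) = 6371 × 0.6280 × 0.4660 ≈ 1860 km.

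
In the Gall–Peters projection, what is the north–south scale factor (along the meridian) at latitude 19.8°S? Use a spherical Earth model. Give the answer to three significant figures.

The Gall–Peters projection is cylindrical equal-area with φ₀ = 45°. Cylindrical equal-area (φ₀ = 45°): h = cos φ / cos 45° along meridians, k = cos 45° / cos φ along parallels; h·k = 1.
h = cos 19.8° / cos 45° = 0.9409/0.7071 = 1.331.

1.33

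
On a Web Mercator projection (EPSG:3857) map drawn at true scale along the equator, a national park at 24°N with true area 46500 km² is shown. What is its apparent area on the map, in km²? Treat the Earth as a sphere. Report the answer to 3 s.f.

Mercator is conformal, so the point scale is isotropic: h = k = sec φ = 1/cos φ.
Areal scale = k² = sec²φ = 1/cos²(24°) = 1/0.9135² = 1.198.
Apparent area = 46500 × 1.198 ≈ 55700 km².

55700 km²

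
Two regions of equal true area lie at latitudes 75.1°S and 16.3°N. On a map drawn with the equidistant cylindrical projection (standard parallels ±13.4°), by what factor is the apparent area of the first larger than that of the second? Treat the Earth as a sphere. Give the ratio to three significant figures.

3.73

In the equirectangular projection with standard parallel φ₀ = 13.4° (x = Rλ cos φ₀, y = Rφ), meridians are true-scale (h = 1) and the parallel scale is k = cos φ₀ / cos φ.
Areal scale at 75.1°: h·k = 1.000 × 3.783 = 3.783.
Areal scale at 16.3°: h·k = 1.000 × 1.014 = 1.014.
Ratio = 3.783/1.014 ≈ 3.73.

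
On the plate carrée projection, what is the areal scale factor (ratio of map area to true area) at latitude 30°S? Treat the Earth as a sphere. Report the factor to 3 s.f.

1.15

In the plate carrée (x = Rλ, y = Rφ), meridians are true-scale (h = 1) and parallels are stretched by k = sec φ.
Areal scale = h·k = 1 × sec φ; at 30°, h = 1.000, k = 1.155, so h·k = 1.155.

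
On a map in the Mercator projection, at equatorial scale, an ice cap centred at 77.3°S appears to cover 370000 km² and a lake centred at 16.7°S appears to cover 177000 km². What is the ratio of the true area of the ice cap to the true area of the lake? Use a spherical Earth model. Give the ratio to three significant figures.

On Mercator the areal scale is sec²φ, so true area = apparent × cos²φ.
True area of ice cap: 370000 × cos²(77.3°) = 370000 × 0.04833 = 17880 km².
True area of lake: 177000 × cos²(16.7°) = 177000 × 0.9174 = 162400 km².
Ratio = 17880 / 162400 ≈ 0.110.

0.110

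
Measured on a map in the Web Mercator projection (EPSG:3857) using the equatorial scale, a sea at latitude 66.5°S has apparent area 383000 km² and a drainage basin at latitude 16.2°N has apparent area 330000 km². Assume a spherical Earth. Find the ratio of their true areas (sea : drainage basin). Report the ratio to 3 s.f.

On Mercator the areal scale is sec²φ, so true area = apparent × cos²φ.
True area of sea: 383000 × cos²(66.5°) = 383000 × 0.1590 = 60900 km².
True area of drainage basin: 330000 × cos²(16.2°) = 330000 × 0.9222 = 304300 km².
Ratio = 60900 / 304300 ≈ 0.200.

0.200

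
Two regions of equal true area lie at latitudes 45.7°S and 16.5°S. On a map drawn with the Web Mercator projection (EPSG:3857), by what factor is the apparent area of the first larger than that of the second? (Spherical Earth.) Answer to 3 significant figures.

Mercator is conformal with k = sec φ, so areal scale = k² = sec²φ.
At 45.7°: sec²(45.7°) = 1/0.6984² = 2.050.
At 16.5°: sec²(16.5°) = 1/0.9588² = 1.088.
Ratio = 2.050/1.088 = cos²(16.5°)/cos²(45.7°) ≈ 1.88.

1.88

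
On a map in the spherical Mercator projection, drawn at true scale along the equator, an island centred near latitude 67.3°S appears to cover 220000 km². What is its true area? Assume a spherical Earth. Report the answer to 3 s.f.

Mercator is conformal, so the point scale is isotropic: h = k = sec φ = 1/cos φ.
Areal scale = k² = sec²φ = 1/cos²(67.3°) = 1/0.3859² = 6.715.
True area = apparent / (areal scale) = 220000 / 6.715 ≈ 32800 km².

32800 km²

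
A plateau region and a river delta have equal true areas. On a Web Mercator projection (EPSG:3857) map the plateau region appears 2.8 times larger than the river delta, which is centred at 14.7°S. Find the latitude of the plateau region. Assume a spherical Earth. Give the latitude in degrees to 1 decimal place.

For equal true areas on Mercator, apparent areas scale as sec²φ, so the ratio is cos²φ₂ / cos²φ₁.
cos²φ₂ / cos²φ₁ = 2.8  ⇒  cos φ₁ = cos 14.7° / √2.8 = 0.9673/1.673 = 0.5781.
φ₁ = arccos(0.5781) ≈ 54.7°.

54.7°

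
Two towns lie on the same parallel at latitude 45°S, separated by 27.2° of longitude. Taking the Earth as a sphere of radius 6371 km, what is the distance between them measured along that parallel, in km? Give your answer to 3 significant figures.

2140 km

Arc length along a parallel = R cos φ · Δλ (with Δλ in radians).
= 6371 × cos 45° × (27.2° × π/180) = 6371 × 0.7071 × 0.4747 ≈ 2140 km.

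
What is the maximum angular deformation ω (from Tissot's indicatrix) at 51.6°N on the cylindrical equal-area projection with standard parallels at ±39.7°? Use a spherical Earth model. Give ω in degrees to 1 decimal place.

24.3°

For cylindrical equal-area with standard parallel φ₀, h = cos φ / cos φ₀ and k = cos φ₀ / cos φ, so h·k = 1.
At 51.6°: h = 0.8073, k = 1.239; principal scales a = 1.239, b = 0.8073.
sin(ω/2) = (a − b)/(a + b) = 0.4314/2.046 = 0.2108, so ω = 2 arcsin(0.2108) ≈ 24.3°.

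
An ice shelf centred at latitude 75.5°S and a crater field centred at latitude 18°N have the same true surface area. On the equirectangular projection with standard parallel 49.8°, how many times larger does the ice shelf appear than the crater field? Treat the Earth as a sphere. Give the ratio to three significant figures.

3.80

The equidistant cylindrical projection with φ₀ = 49.8° has h = 1 (meridians true) and k = cos φ₀ / cos φ along parallels.
Areal scale at 75.5°: h·k = 1.000 × 2.578 = 2.578.
Areal scale at 18°: h·k = 1.000 × 0.6787 = 0.6787.
Ratio = 2.578/0.6787 ≈ 3.80.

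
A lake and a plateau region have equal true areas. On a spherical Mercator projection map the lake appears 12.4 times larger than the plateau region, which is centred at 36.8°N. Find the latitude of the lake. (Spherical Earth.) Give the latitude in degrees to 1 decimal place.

For equal true areas on Mercator, apparent areas scale as sec²φ, so the ratio is cos²φ₂ / cos²φ₁.
cos²φ₂ / cos²φ₁ = 12.4  ⇒  cos φ₁ = cos 36.8° / √12.4 = 0.8007/3.521 = 0.2274.
φ₁ = arccos(0.2274) ≈ 76.9°.

76.9°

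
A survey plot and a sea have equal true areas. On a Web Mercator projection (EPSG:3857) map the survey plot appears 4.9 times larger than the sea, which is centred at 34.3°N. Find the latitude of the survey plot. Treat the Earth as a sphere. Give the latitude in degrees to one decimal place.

Mercator areal scale is sec²φ, so apparent-area ratio = sec²φ₁ / sec²φ₂ = cos²φ₂ / cos²φ₁.
cos²φ₂ / cos²φ₁ = 4.9  ⇒  cos φ₁ = cos 34.3° / √4.9 = 0.8261/2.214 = 0.3732.
φ₁ = arccos(0.3732) ≈ 68.1°.

68.1°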